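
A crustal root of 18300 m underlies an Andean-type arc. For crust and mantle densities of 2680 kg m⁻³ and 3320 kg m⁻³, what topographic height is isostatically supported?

Isostatic balance requires: ρ_c h = (ρ_m − ρ_c) r.
h = r (ρ_m − ρ_c) / ρ_c = 18300 m × (3320 − 2680) / 2680 = 4370 m.

4370 m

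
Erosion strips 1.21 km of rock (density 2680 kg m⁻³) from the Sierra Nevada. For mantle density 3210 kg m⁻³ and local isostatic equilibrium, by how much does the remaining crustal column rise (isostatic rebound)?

1.01 km

Unloading: uplift u = e ρ_c/ρ_m = 1.21 km × 2680/3210 = 1.01 km.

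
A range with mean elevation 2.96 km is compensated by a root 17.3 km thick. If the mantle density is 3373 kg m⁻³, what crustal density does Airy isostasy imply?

2880 kg m⁻³

ρ_c h = (ρ_m − ρ_c) r → ρ_c (h + r) = ρ_m r → ρ_c = ρ_m r / (h + r).
ρ_c = 3373 × 17.3 km / (2.96 km + 17.3 km) = 2880 kg m⁻³.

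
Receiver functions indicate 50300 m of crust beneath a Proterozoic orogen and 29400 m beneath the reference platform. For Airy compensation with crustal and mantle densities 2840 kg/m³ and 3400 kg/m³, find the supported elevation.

3440 m

Excess crust Δ = 50300 m − 29400 m = 20900 m, split between elevation h and root r with h + r = Δ.
Airy balance ρ_c h = (ρ_m − ρ_c) r gives r = h ρ_c/(ρ_m − ρ_c), so h (1 + ρ_c/(ρ_m − ρ_c)) = Δ, i.e. h = Δ (ρ_m − ρ_c)/ρ_m.
h = 20900 m × 560/3400 = 3440 m.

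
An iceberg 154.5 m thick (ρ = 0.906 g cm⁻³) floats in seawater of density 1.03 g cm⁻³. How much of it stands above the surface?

18.6 m

Floating equilibrium: submerged depth d = t ρ_obj/ρ_fluid = 154.5 m × 0.906/1.03 = 135.9 m.
Freeboard = t − d = 154.5 m − 135.9 m = 18.6 m.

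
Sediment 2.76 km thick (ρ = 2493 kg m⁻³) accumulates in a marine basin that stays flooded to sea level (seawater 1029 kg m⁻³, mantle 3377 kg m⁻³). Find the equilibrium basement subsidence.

Submarine loading: the sediment displaces seawater, and the subsidence is in turn flooded, so s (ρ_m − ρ_w) = t (ρ_sed − ρ_w).
s = 2.76 km × (2493 − 1029) / (3377 − 1029) = 1.72 km.

1.72 km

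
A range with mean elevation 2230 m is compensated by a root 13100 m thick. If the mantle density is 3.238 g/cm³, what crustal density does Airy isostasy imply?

2.77 g/cm³

ρ_c h = (ρ_m − ρ_c) r → ρ_c (h + r) = ρ_m r → ρ_c = ρ_m r / (h + r).
ρ_c = 3.238 × 13100 m / (2230 m + 13100 m) = 2.77 g/cm³.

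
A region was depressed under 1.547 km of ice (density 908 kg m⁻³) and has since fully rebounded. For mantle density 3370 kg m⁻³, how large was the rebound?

0.417 km

Removing the load lets mantle flow back in; uplift u satisfies ρ_ice t = ρ_m u.
u = t ρ_ice/ρ_m = 1.547 km × 908/3370 = 0.417 km.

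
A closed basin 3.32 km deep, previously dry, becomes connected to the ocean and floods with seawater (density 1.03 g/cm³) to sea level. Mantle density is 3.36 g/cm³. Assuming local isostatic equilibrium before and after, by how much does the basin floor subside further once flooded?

1.47 km

After flooding the water column is d + s deep. Its weight must equal the weight of mantle displaced by the extra subsidence s: (d + s) ρ_w = s ρ_m.
s = d ρ_w / (ρ_m − ρ_w) = 3.32 km × 1.03/(3.36 − 1.03) = 1.47 km.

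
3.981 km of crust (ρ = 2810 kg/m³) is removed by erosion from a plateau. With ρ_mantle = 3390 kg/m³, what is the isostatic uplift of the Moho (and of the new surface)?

3.3 km

Unloading: uplift u = e ρ_c/ρ_m = 3.981 km × 2810/3390 = 3.3 km.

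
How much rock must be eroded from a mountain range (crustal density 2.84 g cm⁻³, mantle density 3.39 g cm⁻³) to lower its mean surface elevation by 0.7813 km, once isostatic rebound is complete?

Net drop Δ = e − u = e − e ρ_c/ρ_m = e (ρ_m − ρ_c)/ρ_m.
e = Δ ρ_m/(ρ_m − ρ_c) = 0.7813 km × 3.39/0.55 = 4.82 km.

4.82 km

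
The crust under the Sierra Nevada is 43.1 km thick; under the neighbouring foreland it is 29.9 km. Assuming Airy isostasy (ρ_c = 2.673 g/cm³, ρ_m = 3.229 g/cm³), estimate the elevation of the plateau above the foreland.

2.27 km

Excess crust Δ = 43.1 km − 29.9 km = 13.2 km, split between elevation h and root r with h + r = Δ.
Airy balance ρ_c h = (ρ_m − ρ_c) r gives r = h ρ_c/(ρ_m − ρ_c), so h (1 + ρ_c/(ρ_m − ρ_c)) = Δ, i.e. h = Δ (ρ_m − ρ_c)/ρ_m.
h = 13.2 km × 0.556/3.229 = 2.27 km.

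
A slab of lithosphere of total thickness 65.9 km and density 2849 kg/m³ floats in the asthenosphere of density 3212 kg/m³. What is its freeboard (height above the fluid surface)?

7.45 km

Floating equilibrium: submerged depth d = t ρ_obj/ρ_fluid = 65.9 km × 2849/3212 = 58.45 km.
Freeboard = t − d = 65.9 km − 58.45 km = 7.45 km.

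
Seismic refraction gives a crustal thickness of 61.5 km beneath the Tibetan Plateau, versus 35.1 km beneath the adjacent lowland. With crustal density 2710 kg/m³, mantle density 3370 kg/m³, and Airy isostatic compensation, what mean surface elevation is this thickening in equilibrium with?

5.17 km

Excess crust Δ = 61.5 km − 35.1 km = 26.4 km, split between elevation h and root r with h + r = Δ.
Airy balance ρ_c h = (ρ_m − ρ_c) r gives r = h ρ_c/(ρ_m − ρ_c), so h (1 + ρ_c/(ρ_m − ρ_c)) = Δ, i.e. h = Δ (ρ_m − ρ_c)/ρ_m.
h = 26.4 km × 660/3370 = 5.17 km.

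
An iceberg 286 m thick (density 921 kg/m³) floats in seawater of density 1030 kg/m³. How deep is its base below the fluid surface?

Draft d = t ρ_obj/ρ_fluid = 286 m × 921/1030 = 256 m.

256 m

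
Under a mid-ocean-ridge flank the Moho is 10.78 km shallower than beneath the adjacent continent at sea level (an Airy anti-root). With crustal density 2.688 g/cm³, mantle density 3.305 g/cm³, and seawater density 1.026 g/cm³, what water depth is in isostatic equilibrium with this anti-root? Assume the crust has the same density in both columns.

Replacing a thickness d of crust by seawater at the top must be balanced by replacing crust with mantle at the base: d (ρ_c − ρ_w) = a (ρ_m − ρ_c).
d = a (ρ_m − ρ_c)/(ρ_c − ρ_w) = 10.78 km × 0.617/1.662 = 4 km.

4 km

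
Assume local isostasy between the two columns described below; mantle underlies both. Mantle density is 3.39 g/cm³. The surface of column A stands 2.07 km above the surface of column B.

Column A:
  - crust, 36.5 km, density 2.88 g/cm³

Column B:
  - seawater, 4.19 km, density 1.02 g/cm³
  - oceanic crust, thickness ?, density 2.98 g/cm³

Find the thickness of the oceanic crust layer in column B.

4.07 km

Take the compensation level at the base of the deeper column (depth z_c below the surface of column A) and equate Σ ρ_i t_i down to z_c; mantle fills any gap and the z_c terms cancel.
Column A: 36.5×2.88 + (z_c − 36.5)×3.39
Column B: 2.07×0 + 4.19×1.02 + x×2.98 + (z_c − 2.07 − 4.19 − x)×3.39
The z_c×3.39 term appears on both sides and cancels. Collect the known terms of each column as K = Σ(ρt)_known − 3.39 × (depth of known layers): K_A = 105.12 − 3.39×36.5 = −18.615; K_B = 4.2738 − 3.39×(2.07 + 4.19) = −16.9476.
Balance: K_A = K_B − x×(3.39 − 2.98), so x = (K_B − K_A)/(3.39 − 2.98) = 1.6674/0.41 = 4.07 km.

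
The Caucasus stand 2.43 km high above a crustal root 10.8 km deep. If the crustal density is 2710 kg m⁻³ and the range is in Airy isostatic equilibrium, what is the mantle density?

3320 kg m⁻³

Airy balance: ρ_c h = (ρ_m − ρ_c) r → ρ_m = ρ_c (1 + h/r).
ρ_m = 2710 × (1 + 2.43 km/10.8 km) = 3320 kg m⁻³.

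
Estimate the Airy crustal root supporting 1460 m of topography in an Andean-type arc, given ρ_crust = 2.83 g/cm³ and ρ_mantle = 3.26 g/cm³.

Isostatic balance requires: the weight of the topography is balanced by the buoyancy of the root, ρ_c h = (ρ_m − ρ_c) r.
r = h · ρ_c / (ρ_m − ρ_c) = 1460 m × 2.83 / (3.26 − 2.83) = 9610 m.

9610 m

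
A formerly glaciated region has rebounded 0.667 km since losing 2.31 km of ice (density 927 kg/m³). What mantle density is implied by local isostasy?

ρ_m = ρ_ice t / u = 927 × 2.31 km/0.667 km = 3210 kg/m³.

3210 kg/m³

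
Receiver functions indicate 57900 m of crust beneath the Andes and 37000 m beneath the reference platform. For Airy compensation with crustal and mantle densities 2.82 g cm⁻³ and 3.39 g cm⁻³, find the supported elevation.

3510 m

Excess crust Δ = 57900 m − 37000 m = 20900 m, split between elevation h and root r with h + r = Δ.
Airy balance ρ_c h = (ρ_m − ρ_c) r gives r = h ρ_c/(ρ_m − ρ_c), so h (1 + ρ_c/(ρ_m − ρ_c)) = Δ, i.e. h = Δ (ρ_m − ρ_c)/ρ_m.
h = 20900 m × 0.57/3.39 = 3510 m.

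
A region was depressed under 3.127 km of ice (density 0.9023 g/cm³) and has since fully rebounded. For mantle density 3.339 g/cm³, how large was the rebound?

0.845 km

Removing the load lets mantle flow back in; uplift u satisfies ρ_ice t = ρ_m u.
u = t ρ_ice/ρ_m = 3.127 km × 0.9023/3.339 = 0.845 km.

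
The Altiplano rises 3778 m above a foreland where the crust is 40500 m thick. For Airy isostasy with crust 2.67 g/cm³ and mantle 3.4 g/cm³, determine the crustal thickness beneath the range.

Root depth r = h ρ_c / (ρ_m − ρ_c) = 3778 m × 2.67 / 0.73 = 13820 m.
Total thickness = T + h + r = 40500 m + 3778 m + 13820 m = 58100 m.

58100 m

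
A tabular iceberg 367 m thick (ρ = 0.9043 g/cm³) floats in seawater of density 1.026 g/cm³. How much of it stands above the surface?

Floating equilibrium: submerged depth d = t ρ_obj/ρ_fluid = 367 m × 0.9043/1.026 = 323.5 m.
Freeboard = t − d = 367 m − 323.5 m = 43.5 m.

43.5 m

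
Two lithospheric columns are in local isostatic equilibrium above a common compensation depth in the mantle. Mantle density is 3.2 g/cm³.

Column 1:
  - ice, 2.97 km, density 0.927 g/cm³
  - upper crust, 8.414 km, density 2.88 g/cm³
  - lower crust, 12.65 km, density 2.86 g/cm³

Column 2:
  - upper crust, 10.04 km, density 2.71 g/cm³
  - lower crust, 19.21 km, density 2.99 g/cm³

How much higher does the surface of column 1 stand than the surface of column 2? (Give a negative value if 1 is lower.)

For any compensation level in the mantle, the mantle terms cancel and isostasy reduces to e = (Σt_1 − Σt_2) − (Σ(ρt)_1 − Σ(ρt)_2) / ρ_m.
Σt_1 = 24.034 km; Σt_2 = 29.25 km; Σ(ρt)_1 = 63.16451; Σ(ρt)_2 = 84.6463 (in km·g/cm³).
e = (24.034 − 29.25) − (63.16451 − 84.6463) / 3.2 = 1.5 km.

1.5 km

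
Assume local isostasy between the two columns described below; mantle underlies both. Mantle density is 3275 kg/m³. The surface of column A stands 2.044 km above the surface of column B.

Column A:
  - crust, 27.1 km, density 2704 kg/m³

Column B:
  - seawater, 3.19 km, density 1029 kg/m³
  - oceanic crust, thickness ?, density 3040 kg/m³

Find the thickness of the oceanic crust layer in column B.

6.87 km

Take the compensation level at the base of the deeper column (depth z_c below the surface of column A) and equate Σ ρ_i t_i down to z_c; mantle fills any gap and the z_c terms cancel.
Column A: 27.1×2704 + (z_c − 27.1)×3275
Column B: 2.044×0 + 3.19×1029 + x×3040 + (z_c − 2.044 − 3.19 − x)×3275
The z_c×3275 term appears on both sides and cancels. Collect the known terms of each column as K = Σ(ρt)_known − 3275 × (depth of known layers): K_A = 73278.4 − 3275×27.1 = −15474.1; K_B = 3282.51 − 3275×(2.044 + 3.19) = −13858.84.
Balance: K_A = K_B − x×(3275 − 3040), so x = (K_B − K_A)/(3275 − 3040) = 1615.26/235 = 6.87 km.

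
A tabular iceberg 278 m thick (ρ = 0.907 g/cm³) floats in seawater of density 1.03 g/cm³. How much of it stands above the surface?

Floating equilibrium: submerged depth d = t ρ_obj/ρ_fluid = 278 m × 0.907/1.03 = 244.8 m.
Freeboard = t − d = 278 m − 244.8 m = 33.2 m.

33.2 m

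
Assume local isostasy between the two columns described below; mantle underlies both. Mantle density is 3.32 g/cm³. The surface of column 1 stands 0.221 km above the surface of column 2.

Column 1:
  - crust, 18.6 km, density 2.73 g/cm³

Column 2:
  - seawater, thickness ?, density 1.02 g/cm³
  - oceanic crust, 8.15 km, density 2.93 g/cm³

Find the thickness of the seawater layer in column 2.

Take the compensation level at the base of the deeper column (depth z_c below the surface of column 1) and equate Σ ρ_i t_i down to z_c; mantle fills any gap and the z_c terms cancel.
Column 1: 18.6×2.73 + (z_c − 18.6)×3.32
Column 2: 0.221×0 + x×1.02 + 8.15×2.93 + (z_c − 0.221 − 8.15 − x)×3.32
The z_c×3.32 term appears on both sides and cancels. Collect the known terms of each column as K = Σ(ρt)_known − 3.32 × (depth of known layers): K_1 = 50.778 − 3.32×18.6 = −10.974; K_2 = 23.8795 − 3.32×(0.221 + 8.15) = −3.91222.
Balance: K_1 = K_2 − x×(3.32 − 1.02), so x = (K_2 − K_1)/(3.32 − 1.02) = 7.06178/2.3 = 3.07 km.

3.07 km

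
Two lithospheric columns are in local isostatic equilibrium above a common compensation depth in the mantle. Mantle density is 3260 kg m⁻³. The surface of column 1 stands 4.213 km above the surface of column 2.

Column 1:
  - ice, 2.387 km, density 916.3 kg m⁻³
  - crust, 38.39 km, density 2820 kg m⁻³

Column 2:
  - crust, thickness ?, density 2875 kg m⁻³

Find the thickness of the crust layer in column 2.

Take the compensation level at the base of the deeper column (depth z_c below the surface of column 1) and equate Σ ρ_i t_i down to z_c; mantle fills any gap and the z_c terms cancel.
Column 1: 2.387×916.3 + 38.39×2820 + (z_c − 40.777)×3260
Column 2: 4.213×0 + x×2875 + (z_c − 4.213 − 0 − x)×3260
The z_c×3260 term appears on both sides and cancels. Collect the known terms of each column as K = Σ(ρt)_known − 3260 × (depth of known layers): K_1 = 110447.008 − 3260×40.777 = −22486.0119; K_2 = 0 − 3260×(4.213 + 0) = −13734.38.
Balance: K_1 = K_2 − x×(3260 − 2875), so x = (K_2 − K_1)/(3260 − 2875) = 8751.63/385 = 22.7 km.

22.7 km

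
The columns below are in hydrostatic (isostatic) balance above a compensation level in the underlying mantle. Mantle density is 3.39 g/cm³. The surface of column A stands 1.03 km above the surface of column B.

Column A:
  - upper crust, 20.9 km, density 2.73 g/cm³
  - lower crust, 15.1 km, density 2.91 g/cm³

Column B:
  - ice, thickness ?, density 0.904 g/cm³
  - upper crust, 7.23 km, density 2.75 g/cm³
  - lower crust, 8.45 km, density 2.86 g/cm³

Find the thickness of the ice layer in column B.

3.4 km

Take the compensation level at the base of the deeper column (depth z_c below the surface of column A) and equate Σ ρ_i t_i down to z_c; mantle fills any gap and the z_c terms cancel.
Column A: 20.9×2.73 + 15.1×2.91 + (z_c − 36)×3.39
Column B: 1.03×0 + x×0.904 + 7.23×2.75 + 8.45×2.86 + (z_c − 1.03 − 15.68 − x)×3.39
The z_c×3.39 term appears on both sides and cancels. Collect the known terms of each column as K = Σ(ρt)_known − 3.39 × (depth of known layers): K_A = 100.998 − 3.39×36 = −21.042; K_B = 44.0495 − 3.39×(1.03 + 15.68) = −12.5974.
Balance: K_A = K_B − x×(3.39 − 0.904), so x = (K_B − K_A)/(3.39 − 0.904) = 8.4446/2.486 = 3.4 km.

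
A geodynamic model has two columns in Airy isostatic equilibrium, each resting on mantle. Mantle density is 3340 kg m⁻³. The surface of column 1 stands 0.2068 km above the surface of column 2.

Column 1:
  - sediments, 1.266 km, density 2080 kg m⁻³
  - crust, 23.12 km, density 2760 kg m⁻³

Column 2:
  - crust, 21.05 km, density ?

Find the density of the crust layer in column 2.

Take the compensation level at the base of the deeper column (depth z_c below the surface of column 1) and equate Σ ρ_i t_i down to z_c; mantle fills any gap and the z_c terms cancel.
Column 1: 1.266×2080 + 23.12×2760 + (z_c − 24.386)×3340
Column 2: 0.2068×0 + 21.05×ρ + (z_c − 0.2068 − 21.05)×3340
The z_c×3340 term appears on both sides and cancels. Collect the known terms of each column as K = Σ(ρt)_known − 3340 × (depth of known layers): K_1 = 66444.48 − 3340×24.386 = −15004.76; K_2 = 0 − 3340×(0.2068 + 21.05) = −70997.712.
Balance: K_1 = K_2 + 21.05×ρ, so ρ = (K_1 − K_2)/21.05 = 55993/21.05 = 2660 kg m⁻³.

2660 kg m⁻³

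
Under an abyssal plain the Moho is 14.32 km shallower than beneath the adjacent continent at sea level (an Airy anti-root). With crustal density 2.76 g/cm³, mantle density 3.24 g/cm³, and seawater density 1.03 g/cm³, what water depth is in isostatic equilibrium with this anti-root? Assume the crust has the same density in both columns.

Replacing a thickness d of crust by seawater at the top must be balanced by replacing crust with mantle at the base: d (ρ_c − ρ_w) = a (ρ_m − ρ_c).
d = a (ρ_m − ρ_c)/(ρ_c − ρ_w) = 14.32 km × 0.48/1.73 = 3.97 km.

3.97 km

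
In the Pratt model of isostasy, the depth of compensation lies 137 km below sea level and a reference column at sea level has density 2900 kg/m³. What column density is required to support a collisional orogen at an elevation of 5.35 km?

Pratt balance: ρ_ref D = ρ (D + h).
ρ = ρ_ref D/(D + h) = 2900 × 137 km/(137 km + 5.35 km) = 2790 kg/m³.

2790 kg/m³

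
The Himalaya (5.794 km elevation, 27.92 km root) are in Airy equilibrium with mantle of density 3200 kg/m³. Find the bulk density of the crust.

ρ_c h = (ρ_m − ρ_c) r → ρ_c (h + r) = ρ_m r → ρ_c = ρ_m r / (h + r).
ρ_c = 3200 × 27.92 km / (5.794 km + 27.92 km) = 2650 kg/m³.

2650 kg/m³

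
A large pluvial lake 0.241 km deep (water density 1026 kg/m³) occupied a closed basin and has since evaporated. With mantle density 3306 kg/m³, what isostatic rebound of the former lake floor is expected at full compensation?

0.0748 km

u = d ρ_w/ρ_m = 0.241 km × 1026/3306 = 0.0748 km.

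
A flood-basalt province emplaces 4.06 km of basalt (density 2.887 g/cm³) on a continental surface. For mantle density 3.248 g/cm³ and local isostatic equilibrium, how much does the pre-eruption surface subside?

3.61 km

Subaerial loading: s = t ρ_load / ρ_m.
s = 4.06 km × 2.887/3.248 = 3.61 km.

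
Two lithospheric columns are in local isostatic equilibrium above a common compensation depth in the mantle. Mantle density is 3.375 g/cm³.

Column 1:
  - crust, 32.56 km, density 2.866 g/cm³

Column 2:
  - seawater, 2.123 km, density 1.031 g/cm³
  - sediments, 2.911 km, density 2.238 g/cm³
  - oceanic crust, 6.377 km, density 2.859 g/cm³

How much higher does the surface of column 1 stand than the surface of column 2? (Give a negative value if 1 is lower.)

For any compensation level in the mantle, the mantle terms cancel and isostasy reduces to e = (Σt_1 − Σt_2) − (Σ(ρt)_1 − Σ(ρt)_2) / ρ_m.
Σt_1 = 32.56 km; Σt_2 = 11.411 km; Σ(ρt)_1 = 93.31696; Σ(ρt)_2 = 26.935474 (in km·g/cm³).
e = (32.56 − 11.411) − (93.31696 − 26.935474) / 3.375 = 1.48 km.

1.48 km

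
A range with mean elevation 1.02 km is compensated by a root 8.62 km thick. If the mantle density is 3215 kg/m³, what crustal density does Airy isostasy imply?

ρ_c h = (ρ_m − ρ_c) r → ρ_c (h + r) = ρ_m r → ρ_c = ρ_m r / (h + r).
ρ_c = 3215 × 8.62 km / (1.02 km + 8.62 km) = 2870 kg/m³.

2870 kg/m³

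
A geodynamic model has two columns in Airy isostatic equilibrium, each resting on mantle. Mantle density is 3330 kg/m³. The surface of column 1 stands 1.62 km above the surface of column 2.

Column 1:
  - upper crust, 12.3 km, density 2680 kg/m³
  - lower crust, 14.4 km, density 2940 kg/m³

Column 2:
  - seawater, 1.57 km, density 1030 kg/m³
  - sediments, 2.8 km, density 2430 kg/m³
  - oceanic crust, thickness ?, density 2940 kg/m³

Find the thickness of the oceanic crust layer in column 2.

5.35 km

Take the compensation level at the base of the deeper column (depth z_c below the surface of column 1) and equate Σ ρ_i t_i down to z_c; mantle fills any gap and the z_c terms cancel.
Column 1: 12.3×2680 + 14.4×2940 + (z_c − 26.7)×3330
Column 2: 1.62×0 + 1.57×1030 + 2.8×2430 + x×2940 + (z_c − 1.62 − 4.37 − x)×3330
The z_c×3330 term appears on both sides and cancels. Collect the known terms of each column as K = Σ(ρt)_known − 3330 × (depth of known layers): K_1 = 75300 − 3330×26.7 = −13611; K_2 = 8421.1 − 3330×(1.62 + 4.37) = −11525.6.
Balance: K_1 = K_2 − x×(3330 − 2940), so x = (K_2 − K_1)/(3330 − 2940) = 2085.4/390 = 5.35 km.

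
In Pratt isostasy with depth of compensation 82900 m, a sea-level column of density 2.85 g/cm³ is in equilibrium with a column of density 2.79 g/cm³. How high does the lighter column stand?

1780 m

ρ_ref D = ρ (D + h) → h = D (ρ_ref − ρ)/ρ.
h = 82900 m × (2.85 − 2.79)/2.79 = 1780 m.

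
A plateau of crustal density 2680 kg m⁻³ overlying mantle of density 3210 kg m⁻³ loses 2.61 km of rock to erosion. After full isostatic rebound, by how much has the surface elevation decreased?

Rebound u = e ρ_c/ρ_m = 2.61 km × 2680/3210 = 2.179 km.
Net surface drop = e − u = 2.61 km − 2.179 km = e (ρ_m − ρ_c)/ρ_m = 0.431 km.

0.431 km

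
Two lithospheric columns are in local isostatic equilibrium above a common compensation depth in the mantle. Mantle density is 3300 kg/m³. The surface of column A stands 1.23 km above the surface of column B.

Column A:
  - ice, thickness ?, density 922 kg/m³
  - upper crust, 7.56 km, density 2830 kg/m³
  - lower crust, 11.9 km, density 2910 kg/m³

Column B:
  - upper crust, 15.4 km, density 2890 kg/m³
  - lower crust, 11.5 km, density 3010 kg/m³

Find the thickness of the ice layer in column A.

2.32 km

Take the compensation level at the base of the deeper column (depth z_c below the surface of column A) and equate Σ ρ_i t_i down to z_c; mantle fills any gap and the z_c terms cancel.
Column A: x×922 + 7.56×2830 + 11.9×2910 + (z_c − 19.46 − x)×3300
Column B: 1.23×0 + 15.4×2890 + 11.5×3010 + (z_c − 1.23 − 26.9)×3300
The z_c×3300 term appears on both sides and cancels. Collect the known terms of each column as K = Σ(ρt)_known − 3300 × (depth of known layers): K_A = 56023.8 − 3300×19.46 = −8194.2; K_B = 79121 − 3300×(1.23 + 26.9) = −13708.
Balance: K_A − x×(3300 − 922) = K_B, so x = (K_A − K_B)/(3300 − 922) = 5513.8/2378 = 2.32 km.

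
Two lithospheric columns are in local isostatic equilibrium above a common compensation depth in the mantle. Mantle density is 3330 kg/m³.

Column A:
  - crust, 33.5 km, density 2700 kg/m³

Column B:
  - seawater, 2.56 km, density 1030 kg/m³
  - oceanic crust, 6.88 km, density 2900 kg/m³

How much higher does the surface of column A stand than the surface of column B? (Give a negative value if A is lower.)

3.68 km

For any compensation level in the mantle, the mantle terms cancel and isostasy reduces to e = (Σt_A − Σt_B) − (Σ(ρt)_A − Σ(ρt)_B) / ρ_m.
Σt_A = 33.5 km; Σt_B = 9.44 km; Σ(ρt)_A = 90450; Σ(ρt)_B = 22588.8 (in km·kg/m³).
e = (33.5 − 9.44) − (90450 − 22588.8) / 3330 = 3.68 km.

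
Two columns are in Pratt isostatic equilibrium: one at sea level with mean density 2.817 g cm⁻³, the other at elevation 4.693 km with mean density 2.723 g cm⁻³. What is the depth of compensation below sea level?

ρ_ref D = ρ (D + h) → D (ρ_ref − ρ) = ρ h.
D = ρ h/(ρ_ref − ρ) = 2.723 × 4.693 km/(2.817 − 2.723) = 136 km.

136 km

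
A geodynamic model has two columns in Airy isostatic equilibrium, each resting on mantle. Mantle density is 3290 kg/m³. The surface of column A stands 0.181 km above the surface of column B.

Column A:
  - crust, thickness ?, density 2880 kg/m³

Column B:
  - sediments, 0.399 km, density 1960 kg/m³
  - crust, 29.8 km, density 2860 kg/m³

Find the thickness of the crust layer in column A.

34 km

Take the compensation level at the base of the deeper column (depth z_c below the surface of column A) and equate Σ ρ_i t_i down to z_c; mantle fills any gap and the z_c terms cancel.
Column A: x×2880 + (z_c − 0 − x)×3290
Column B: 0.181×0 + 0.399×1960 + 29.8×2860 + (z_c − 0.181 − 30.199)×3290
The z_c×3290 term appears on both sides and cancels. Collect the known terms of each column as K = Σ(ρt)_known − 3290 × (depth of known layers): K_A = 0 − 3290×0 = 0; K_B = 86010.04 − 3290×(0.181 + 30.199) = −13940.16.
Balance: K_A − x×(3290 − 2880) = K_B, so x = (K_A − K_B)/(3290 − 2880) = 13940.2/410 = 34 km.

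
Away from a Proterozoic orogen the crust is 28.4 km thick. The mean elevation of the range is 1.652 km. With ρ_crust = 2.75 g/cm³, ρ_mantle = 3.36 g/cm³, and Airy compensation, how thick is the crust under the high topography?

Root depth r = h ρ_c / (ρ_m − ρ_c) = 1.652 km × 2.75 / 0.61 = 7.448 km.
Total thickness = T + h + r = 28.4 km + 1.652 km + 7.448 km = 37.5 km.

37.5 km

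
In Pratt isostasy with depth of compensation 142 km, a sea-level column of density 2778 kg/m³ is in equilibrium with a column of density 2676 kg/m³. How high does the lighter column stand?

5.41 km

ρ_ref D = ρ (D + h) → h = D (ρ_ref − ρ)/ρ.
h = 142 km × (2778 − 2676)/2676 = 5.41 km.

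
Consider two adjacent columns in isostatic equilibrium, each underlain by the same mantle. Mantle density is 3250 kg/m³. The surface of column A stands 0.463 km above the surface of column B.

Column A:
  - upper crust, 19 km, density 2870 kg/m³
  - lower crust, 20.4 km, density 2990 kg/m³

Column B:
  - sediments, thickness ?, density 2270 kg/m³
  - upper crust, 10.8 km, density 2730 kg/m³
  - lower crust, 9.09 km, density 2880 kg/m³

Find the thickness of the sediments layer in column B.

2.08 km

Take the compensation level at the base of the deeper column (depth z_c below the surface of column A) and equate Σ ρ_i t_i down to z_c; mantle fills any gap and the z_c terms cancel.
Column A: 19×2870 + 20.4×2990 + (z_c − 39.4)×3250
Column B: 0.463×0 + x×2270 + 10.8×2730 + 9.09×2880 + (z_c − 0.463 − 19.89 − x)×3250
The z_c×3250 term appears on both sides and cancels. Collect the known terms of each column as K = Σ(ρt)_known − 3250 × (depth of known layers): K_A = 115526 − 3250×39.4 = −12524; K_B = 55663.2 − 3250×(0.463 + 19.89) = −10484.05.
Balance: K_A = K_B − x×(3250 − 2270), so x = (K_B − K_A)/(3250 − 2270) = 2039.95/980 = 2.08 km.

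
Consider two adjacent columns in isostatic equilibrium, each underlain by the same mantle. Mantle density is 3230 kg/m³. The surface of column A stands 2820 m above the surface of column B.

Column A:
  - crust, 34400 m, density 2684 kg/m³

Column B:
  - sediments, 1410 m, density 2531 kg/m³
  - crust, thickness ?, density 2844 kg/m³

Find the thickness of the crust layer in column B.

Take the compensation level at the base of the deeper column (depth z_c below the surface of column A) and equate Σ ρ_i t_i down to z_c; mantle fills any gap and the z_c terms cancel.
Column A: 34400×2684 + (z_c − 34400)×3230
Column B: 2820×0 + 1410×2531 + x×2844 + (z_c − 2820 − 1410 − x)×3230
The z_c×3230 term appears on both sides and cancels. Collect the known terms of each column as K = Σ(ρt)_known − 3230 × (depth of known layers): K_A = 92329600 − 3230×34400 = −18782400; K_B = 3568710 − 3230×(2820 + 1410) = −10094190.
Balance: K_A = K_B − x×(3230 − 2844), so x = (K_B − K_A)/(3230 − 2844) = 8688210/386 = 22500 m.

22500 m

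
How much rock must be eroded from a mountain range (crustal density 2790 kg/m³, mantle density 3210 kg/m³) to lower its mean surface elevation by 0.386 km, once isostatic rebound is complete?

Net drop Δ = e − u = e − e ρ_c/ρ_m = e (ρ_m − ρ_c)/ρ_m.
e = Δ ρ_m/(ρ_m − ρ_c) = 0.386 km × 3210/420 = 2.95 km.

2.95 km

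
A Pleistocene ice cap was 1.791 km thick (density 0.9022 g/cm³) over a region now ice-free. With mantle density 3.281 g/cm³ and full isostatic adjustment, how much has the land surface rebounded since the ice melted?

0.492 km

Removing the load lets mantle flow back in; uplift u satisfies ρ_ice t = ρ_m u.
u = t ρ_ice/ρ_m = 1.791 km × 0.9022/3.281 = 0.492 km.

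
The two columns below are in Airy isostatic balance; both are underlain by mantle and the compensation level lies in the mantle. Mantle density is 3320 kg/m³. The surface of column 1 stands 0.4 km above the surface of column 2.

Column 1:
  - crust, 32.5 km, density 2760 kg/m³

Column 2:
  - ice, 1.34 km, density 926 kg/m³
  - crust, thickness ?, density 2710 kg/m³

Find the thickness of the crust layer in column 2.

Take the compensation level at the base of the deeper column (depth z_c below the surface of column 1) and equate Σ ρ_i t_i down to z_c; mantle fills any gap and the z_c terms cancel.
Column 1: 32.5×2760 + (z_c − 32.5)×3320
Column 2: 0.4×0 + 1.34×926 + x×2710 + (z_c − 0.4 − 1.34 − x)×3320
The z_c×3320 term appears on both sides and cancels. Collect the known terms of each column as K = Σ(ρt)_known − 3320 × (depth of known layers): K_1 = 89700 − 3320×32.5 = −18200; K_2 = 1240.84 − 3320×(0.4 + 1.34) = −4535.96.
Balance: K_1 = K_2 − x×(3320 − 2710), so x = (K_2 − K_1)/(3320 − 2710) = 13664/610 = 22.4 km.

22.4 km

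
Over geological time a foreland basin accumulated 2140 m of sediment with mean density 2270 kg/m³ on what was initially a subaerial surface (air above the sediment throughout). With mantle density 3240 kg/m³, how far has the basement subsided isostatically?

Subaerial load: s = t ρ_sed / ρ_m = 2140 m × 2270/3240 = 1500 m.

1500 m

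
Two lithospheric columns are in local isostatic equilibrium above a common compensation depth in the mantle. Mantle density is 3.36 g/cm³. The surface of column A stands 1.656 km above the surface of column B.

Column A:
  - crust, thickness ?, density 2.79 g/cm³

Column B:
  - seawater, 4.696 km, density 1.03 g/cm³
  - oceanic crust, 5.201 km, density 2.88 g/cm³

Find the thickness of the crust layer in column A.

Take the compensation level at the base of the deeper column (depth z_c below the surface of column A) and equate Σ ρ_i t_i down to z_c; mantle fills any gap and the z_c terms cancel.
Column A: x×2.79 + (z_c − 0 − x)×3.36
Column B: 1.656×0 + 4.696×1.03 + 5.201×2.88 + (z_c − 1.656 − 9.897)×3.36
The z_c×3.36 term appears on both sides and cancels. Collect the known terms of each column as K = Σ(ρt)_known − 3.36 × (depth of known layers): K_A = 0 − 3.36×0 = 0; K_B = 19.81576 − 3.36×(1.656 + 9.897) = −19.00232.
Balance: K_A − x×(3.36 − 2.79) = K_B, so x = (K_A − K_B)/(3.36 − 2.79) = 19.0023/0.57 = 33.3 km.

33.3 km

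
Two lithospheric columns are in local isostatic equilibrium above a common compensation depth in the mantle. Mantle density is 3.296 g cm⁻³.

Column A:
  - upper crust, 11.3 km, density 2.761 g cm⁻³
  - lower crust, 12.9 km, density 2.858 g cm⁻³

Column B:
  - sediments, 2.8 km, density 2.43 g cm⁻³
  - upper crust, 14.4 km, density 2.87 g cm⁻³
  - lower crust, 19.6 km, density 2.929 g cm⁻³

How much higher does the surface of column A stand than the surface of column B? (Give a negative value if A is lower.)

−1.23 km

For any compensation level in the mantle, the mantle terms cancel and isostasy reduces to e = (Σt_A − Σt_B) − (Σ(ρt)_A − Σ(ρt)_B) / ρ_m.
Σt_A = 24.2 km; Σt_B = 36.8 km; Σ(ρt)_A = 68.0675; Σ(ρt)_B = 105.5404 (in km·g cm⁻³).
e = (24.2 − 36.8) − (68.0675 − 105.5404) / 3.296 = −1.23 km.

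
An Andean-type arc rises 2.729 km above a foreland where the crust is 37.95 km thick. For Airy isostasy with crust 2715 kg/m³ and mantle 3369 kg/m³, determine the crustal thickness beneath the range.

52 km

Root depth r = h ρ_c / (ρ_m − ρ_c) = 2.729 km × 2715 / 654 = 11.33 km.
Total thickness = T + h + r = 37.95 km + 2.729 km + 11.33 km = 52 km.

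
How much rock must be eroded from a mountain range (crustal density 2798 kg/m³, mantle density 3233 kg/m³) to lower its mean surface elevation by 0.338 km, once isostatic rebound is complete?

2.51 km

Net drop Δ = e − u = e − e ρ_c/ρ_m = e (ρ_m − ρ_c)/ρ_m.
e = Δ ρ_m/(ρ_m − ρ_c) = 0.338 km × 3233/435 = 2.51 km.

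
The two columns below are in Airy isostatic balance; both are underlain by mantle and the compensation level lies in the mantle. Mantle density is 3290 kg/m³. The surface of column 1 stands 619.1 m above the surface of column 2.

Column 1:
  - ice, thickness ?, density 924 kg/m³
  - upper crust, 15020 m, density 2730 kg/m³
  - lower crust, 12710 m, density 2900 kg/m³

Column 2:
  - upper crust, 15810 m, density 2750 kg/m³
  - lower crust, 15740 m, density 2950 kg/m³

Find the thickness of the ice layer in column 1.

1080 m

Take the compensation level at the base of the deeper column (depth z_c below the surface of column 1) and equate Σ ρ_i t_i down to z_c; mantle fills any gap and the z_c terms cancel.
Column 1: x×924 + 15020×2730 + 12710×2900 + (z_c − 27730 − x)×3290
Column 2: 619.1×0 + 15810×2750 + 15740×2950 + (z_c − 619.1 − 31550)×3290
The z_c×3290 term appears on both sides and cancels. Collect the known terms of each column as K = Σ(ρt)_known − 3290 × (depth of known layers): K_1 = 77863600 − 3290×27730 = −13368100; K_2 = 89910500 − 3290×(619.1 + 31550) = −15925839.
Balance: K_1 − x×(3290 − 924) = K_2, so x = (K_1 − K_2)/(3290 − 924) = 2557740/2366 = 1080 m.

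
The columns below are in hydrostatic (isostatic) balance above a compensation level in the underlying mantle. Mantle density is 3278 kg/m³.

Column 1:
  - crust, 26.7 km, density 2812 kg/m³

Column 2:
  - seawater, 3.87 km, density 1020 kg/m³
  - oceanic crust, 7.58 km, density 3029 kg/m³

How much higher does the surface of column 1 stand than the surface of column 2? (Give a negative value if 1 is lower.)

0.554 km

For any compensation level in the mantle, the mantle terms cancel and isostasy reduces to e = (Σt_1 − Σt_2) − (Σ(ρt)_1 − Σ(ρt)_2) / ρ_m.
Σt_1 = 26.7 km; Σt_2 = 11.45 km; Σ(ρt)_1 = 75080.4; Σ(ρt)_2 = 26907.22 (in km·kg/m³).
e = (26.7 − 11.45) − (75080.4 − 26907.22) / 3278 = 0.554 km.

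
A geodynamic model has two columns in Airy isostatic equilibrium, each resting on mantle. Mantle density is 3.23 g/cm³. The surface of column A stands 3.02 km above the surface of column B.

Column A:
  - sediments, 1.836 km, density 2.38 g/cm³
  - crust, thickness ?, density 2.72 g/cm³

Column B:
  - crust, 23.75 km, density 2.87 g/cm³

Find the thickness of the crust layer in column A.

32.8 km

Take the compensation level at the base of the deeper column (depth z_c below the surface of column A) and equate Σ ρ_i t_i down to z_c; mantle fills any gap and the z_c terms cancel.
Column A: 1.836×2.38 + x×2.72 + (z_c − 1.836 − x)×3.23
Column B: 3.02×0 + 23.75×2.87 + (z_c − 3.02 − 23.75)×3.23
The z_c×3.23 term appears on both sides and cancels. Collect the known terms of each column as K = Σ(ρt)_known − 3.23 × (depth of known layers): K_A = 4.36968 − 3.23×1.836 = −1.5606; K_B = 68.1625 − 3.23×(3.02 + 23.75) = −18.3046.
Balance: K_A − x×(3.23 − 2.72) = K_B, so x = (K_A − K_B)/(3.23 − 2.72) = 16.744/0.51 = 32.8 km.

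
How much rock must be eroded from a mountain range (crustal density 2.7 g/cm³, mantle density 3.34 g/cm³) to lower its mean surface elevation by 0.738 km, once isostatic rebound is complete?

3.85 km

Net drop Δ = e − u = e − e ρ_c/ρ_m = e (ρ_m − ρ_c)/ρ_m.
e = Δ ρ_m/(ρ_m − ρ_c) = 0.738 km × 3.34/0.64 = 3.85 km.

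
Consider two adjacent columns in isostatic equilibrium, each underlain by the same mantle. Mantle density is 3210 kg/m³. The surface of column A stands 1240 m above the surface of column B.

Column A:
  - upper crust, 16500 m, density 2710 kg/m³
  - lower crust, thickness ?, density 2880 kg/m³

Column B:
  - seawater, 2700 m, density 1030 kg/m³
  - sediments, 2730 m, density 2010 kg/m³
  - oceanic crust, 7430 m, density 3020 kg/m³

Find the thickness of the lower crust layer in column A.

Take the compensation level at the base of the deeper column (depth z_c below the surface of column A) and equate Σ ρ_i t_i down to z_c; mantle fills any gap and the z_c terms cancel.
Column A: 16500×2710 + x×2880 + (z_c − 16500 − x)×3210
Column B: 1240×0 + 2700×1030 + 2730×2010 + 7430×3020 + (z_c − 1240 − 12860)×3210
The z_c×3210 term appears on both sides and cancels. Collect the known terms of each column as K = Σ(ρt)_known − 3210 × (depth of known layers): K_A = 44715000 − 3210×16500 = −8250000; K_B = 30706900 − 3210×(1240 + 12860) = −14554100.
Balance: K_A − x×(3210 − 2880) = K_B, so x = (K_A − K_B)/(3210 − 2880) = 6304100/330 = 19100 m.

19100 m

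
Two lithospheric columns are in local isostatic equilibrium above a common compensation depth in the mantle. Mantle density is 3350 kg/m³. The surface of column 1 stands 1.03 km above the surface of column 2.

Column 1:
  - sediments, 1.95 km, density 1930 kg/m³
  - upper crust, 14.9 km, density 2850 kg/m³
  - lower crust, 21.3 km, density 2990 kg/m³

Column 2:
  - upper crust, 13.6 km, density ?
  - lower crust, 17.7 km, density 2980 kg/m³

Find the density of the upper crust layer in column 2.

2770 kg/m³

Take the compensation level at the base of the deeper column (depth z_c below the surface of column 1) and equate Σ ρ_i t_i down to z_c; mantle fills any gap and the z_c terms cancel.
Column 1: 1.95×1930 + 14.9×2850 + 21.3×2990 + (z_c − 38.15)×3350
Column 2: 1.03×0 + 13.6×ρ + 17.7×2980 + (z_c − 1.03 − 31.3)×3350
The z_c×3350 term appears on both sides and cancels. Collect the known terms of each column as K = Σ(ρt)_known − 3350 × (depth of known layers): K_1 = 109915.5 − 3350×38.15 = −17887; K_2 = 52746 − 3350×(1.03 + 31.3) = −55559.5.
Balance: K_1 = K_2 + 13.6×ρ, so ρ = (K_1 − K_2)/13.6 = 37672.5/13.6 = 2770 kg/m³.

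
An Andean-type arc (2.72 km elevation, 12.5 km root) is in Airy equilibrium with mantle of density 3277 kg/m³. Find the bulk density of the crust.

2690 kg/m³

ρ_c h = (ρ_m − ρ_c) r → ρ_c (h + r) = ρ_m r → ρ_c = ρ_m r / (h + r).
ρ_c = 3277 × 12.5 km / (2.72 km + 12.5 km) = 2690 kg/m³.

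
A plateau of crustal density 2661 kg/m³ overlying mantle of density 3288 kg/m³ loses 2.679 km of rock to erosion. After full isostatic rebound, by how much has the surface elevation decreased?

0.511 km

Rebound u = e ρ_c/ρ_m = 2.679 km × 2661/3288 = 2.168 km.
Net surface drop = e − u = 2.679 km − 2.168 km = e (ρ_m − ρ_c)/ρ_m = 0.511 km.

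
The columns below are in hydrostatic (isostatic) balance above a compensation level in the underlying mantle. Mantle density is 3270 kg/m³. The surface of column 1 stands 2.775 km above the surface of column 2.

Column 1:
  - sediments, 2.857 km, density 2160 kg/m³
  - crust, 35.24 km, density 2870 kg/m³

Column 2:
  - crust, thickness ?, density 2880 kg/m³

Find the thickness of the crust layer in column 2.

21 km

Take the compensation level at the base of the deeper column (depth z_c below the surface of column 1) and equate Σ ρ_i t_i down to z_c; mantle fills any gap and the z_c terms cancel.
Column 1: 2.857×2160 + 35.24×2870 + (z_c − 38.097)×3270
Column 2: 2.775×0 + x×2880 + (z_c − 2.775 − 0 − x)×3270
The z_c×3270 term appears on both sides and cancels. Collect the known terms of each column as K = Σ(ρt)_known − 3270 × (depth of known layers): K_1 = 107309.92 − 3270×38.097 = −17267.27; K_2 = 0 − 3270×(2.775 + 0) = −9074.25.
Balance: K_1 = K_2 − x×(3270 − 2880), so x = (K_2 − K_1)/(3270 − 2880) = 8193.02/390 = 21 km.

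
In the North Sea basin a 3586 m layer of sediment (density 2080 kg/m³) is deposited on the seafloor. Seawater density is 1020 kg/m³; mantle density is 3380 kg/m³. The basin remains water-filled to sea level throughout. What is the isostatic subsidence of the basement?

Submarine loading: the sediment displaces seawater, and the subsidence is in turn flooded, so s (ρ_m − ρ_w) = t (ρ_sed − ρ_w).
s = 3586 m × (2080 − 1020) / (3380 − 1020) = 1610 m.

1610 m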